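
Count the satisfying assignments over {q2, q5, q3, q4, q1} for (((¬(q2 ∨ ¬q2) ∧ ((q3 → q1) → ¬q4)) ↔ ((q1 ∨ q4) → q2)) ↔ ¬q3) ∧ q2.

8

Initial set: {((((¬(q2 ∨ ¬q2) ∧ ((q3 → q1) → ¬q4)) ↔ ((q1 ∨ q4) → q2)) ↔ ¬q3) ∧ q2)}.
((((¬(q2 ∨ ¬q2) ∧ ((q3 → q1) → ¬q4)) ↔ ((q1 ∨ q4) → q2)) ↔ ¬q3) ∧ q2): α-rule — add (((¬(q2 ∨ ¬q2) ∧ ((q3 → q1) → ¬q4)) ↔ ((q1 ∨ q4) → q2)) ↔ ¬q3), q2.
(((¬(q2 ∨ ¬q2) ∧ ((q3 → q1) → ¬q4)) ↔ ((q1 ∨ q4) → q2)) ↔ ¬q3): β-rule — branch into ((¬(q2 ∨ ¬q2) ∧ ((q3 → q1) → ¬q4)) ↔ ((q1 ∨ q4) → q2)), ¬q3  //  ¬((¬(q2 ∨ ¬q2) ∧ ((q3 → q1) → ¬q4)) ↔ ((q1 ∨ q4) → q2)), ¬¬q3.
  branch 1 (add ((¬(q2 ∨ ¬q2) ∧ ((q3 → q1) → ¬q4)) ↔ ((q1 ∨ q4) → q2)), ¬q3):
    ((¬(q2 ∨ ¬q2) ∧ ((q3 → q1) → ¬q4)) ↔ ((q1 ∨ q4) → q2)): β-rule — branch into (¬(q2 ∨ ¬q2) ∧ ((q3 → q1) → ¬q4)), ((q1 ∨ q4) → q2)  //  ¬(¬(q2 ∨ ¬q2) ∧ ((q3 → q1) → ¬q4)), ¬((q1 ∨ q4) → q2).
      branch 1.1 (add (¬(q2 ∨ ¬q2) ∧ ((q3 → q1) → ¬q4)), ((q1 ∨ q4) → q2)):
        (¬(q2 ∨ ¬q2) ∧ ((q3 → q1) → ¬q4)): α-rule — add ¬(q2 ∨ ¬q2), ((q3 → q1) → ¬q4).
        ¬(q2 ∨ ¬q2): α-rule — add ¬q2, ¬¬q2.
        × closes — contains both q2 and ¬q2.
      branch 1.2 (add ¬(¬(q2 ∨ ¬q2) ∧ ((q3 → q1) → ¬q4)), ¬((q1 ∨ q4) → q2)):
        ¬((q1 ∨ q4) → q2): α-rule — add (q1 ∨ q4), ¬q2.
        × closes — contains both q2 and ¬q2.
  branch 2 (add ¬((¬(q2 ∨ ¬q2) ∧ ((q3 → q1) → ¬q4)) ↔ ((q1 ∨ q4) → q2)), ¬¬q3):
    ¬((¬(q2 ∨ ¬q2) ∧ ((q3 → q1) → ¬q4)) ↔ ((q1 ∨ q4) → q2)): β-rule — branch into (¬(q2 ∨ ¬q2) ∧ ((q3 → q1) → ¬q4)), ¬((q1 ∨ q4) → q2)  //  ¬(¬(q2 ∨ ¬q2) ∧ ((q3 → q1) → ¬q4)), ((q1 ∨ q4) → q2).
      branch 2.1 (add (¬(q2 ∨ ¬q2) ∧ ((q3 → q1) → ¬q4)), ¬((q1 ∨ q4) → q2)):
        (¬(q2 ∨ ¬q2) ∧ ((q3 → q1) → ¬q4)): α-rule — add ¬(q2 ∨ ¬q2), ((q3 → q1) → ¬q4).
        ¬((q1 ∨ q4) → q2): α-rule — add (q1 ∨ q4), ¬q2.
        × closes — contains both q2 and ¬q2.
      branch 2.2 (add ¬(¬(q2 ∨ ¬q2) ∧ ((q3 → q1) → ¬q4)), ((q1 ∨ q4) → q2)):
        ¬(¬(q2 ∨ ¬q2) ∧ ((q3 → q1) → ¬q4)): β-rule — branch into ¬¬(q2 ∨ ¬q2)  //  ¬((q3 → q1) → ¬q4).
          branch 2.2.1 (add ¬¬(q2 ∨ ¬q2)):
            ((q1 ∨ q4) → q2): β-rule — branch into ¬(q1 ∨ q4)  //  q2.
              branch 2.2.1.1 (add ¬(q1 ∨ q4)):
                ¬(q1 ∨ q4): α-rule — add ¬q1, ¬q4.
                ¬¬(q2 ∨ ¬q2): β-rule — branch into q2  //  ¬q2.
                  branch 2.2.1.1.1 (add q2):
                    ○ open, literals {q1=F, q2=T, q3=T, q4=F}.
                  branch 2.2.1.1.2 (add ¬q2):
                    × closes — contains both q2 and ¬q2.
              branch 2.2.1.2 (add q2):
                ¬¬(q2 ∨ ¬q2): β-rule — branch into q2  //  ¬q2.
                  branch 2.2.1.2.1 (add q2):
                    ○ open, literals {q2=T, q3=T}.
                  branch 2.2.1.2.2 (add ¬q2):
                    × closes — contains both q2 and ¬q2.
          branch 2.2.2 (add ¬((q3 → q1) → ¬q4)):
            ¬((q3 → q1) → ¬q4): α-rule — add (q3 → q1), ¬¬q4.
            ((q1 ∨ q4) → q2): β-rule — branch into ¬(q1 ∨ q4)  //  q2.
              branch 2.2.2.1 (add ¬(q1 ∨ q4)):
                ¬(q1 ∨ q4): α-rule — add ¬q1, ¬q4.
                × closes — contains both q4 and ¬q4.
              branch 2.2.2.2 (add q2):
                (q3 → q1): β-rule — branch into ¬q3  //  q1.
                  branch 2.2.2.2.1 (add ¬q3):
                    × closes — contains both q3 and ¬q3.
                  branch 2.2.2.2.2 (add q1):
                    ○ open, literals {q1=T, q2=T, q3=T, q4=T}.
7 branches closed, 3 open.
Each open branch fixes some atoms; the unmentioned ones are free. Counting distinct full assignments: branch {q1=F, q2=T, q3=T, q4=F} (q5) contributes 2 new; branch {q2=T, q3=T} (q5, q4, q1) contributes 6 new; branch {q1=T, q2=T, q3=T, q4=T} (q5) contributes 0 new. Total: 8.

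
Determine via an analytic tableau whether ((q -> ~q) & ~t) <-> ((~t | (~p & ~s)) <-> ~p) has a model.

Satisfiable

Initial set: {(((q -> ~q) & ~t) <-> ((~t | (~p & ~s)) <-> ~p))}.
(((q -> ~q) & ~t) <-> ((~t | (~p & ~s)) <-> ~p)): β-rule — branch into ((q -> ~q) & ~t), ((~t | (~p & ~s)) <-> ~p)  //  ~((q -> ~q) & ~t), ~((~t | (~p & ~s)) <-> ~p).
  branch 1 (add ((q -> ~q) & ~t), ((~t | (~p & ~s)) <-> ~p)):
    ((q -> ~q) & ~t): α-rule — add (q -> ~q), ~t.
    ((~t | (~p & ~s)) <-> ~p): β-rule — branch into (~t | (~p & ~s)), ~p  //  ~(~t | (~p & ~s)), ~~p.
      branch 1.1 (add (~t | (~p & ~s)), ~p):
        (q -> ~q): β-rule — branch into ~q  //  ~q.
          branch 1.1.1 (add ~q):
            (~t | (~p & ~s)): β-rule — branch into ~t  //  (~p & ~s).
              branch 1.1.1.1 (add ~t):
                ○ open, literals {p=0, q=0, t=0}.
              branch 1.1.1.2 (add (~p & ~s)):
                (~p & ~s): α-rule — add ~p, ~s.
                ○ open, literals {p=0, q=0, s=0, t=0}.
          branch 1.1.2 (add ~q):
            (~t | (~p & ~s)): β-rule — branch into ~t  //  (~p & ~s).
              branch 1.1.2.1 (add ~t):
                ○ open, literals {p=0, q=0, t=0}.
              branch 1.1.2.2 (add (~p & ~s)):
                (~p & ~s): α-rule — add ~p, ~s.
                ○ open, literals {p=0, q=0, s=0, t=0}.
      branch 1.2 (add ~(~t | (~p & ~s)), ~~p):
        ~(~t | (~p & ~s)): α-rule — add ~~t, ~(~p & ~s).
        × closes — contains both t and ~t.
  branch 2 (add ~((q -> ~q) & ~t), ~((~t | (~p & ~s)) <-> ~p)):
    ~((q -> ~q) & ~t): β-rule — branch into ~(q -> ~q)  //  ~~t.
      branch 2.1 (add ~(q -> ~q)):
        ~(q -> ~q): α-rule — add q, ~~q.
        ~((~t | (~p & ~s)) <-> ~p): β-rule — branch into (~t | (~p & ~s)), ~~p  //  ~(~t | (~p & ~s)), ~p.
          branch 2.1.1 (add (~t | (~p & ~s)), ~~p):
            (~t | (~p & ~s)): β-rule — branch into ~t  //  (~p & ~s).
              branch 2.1.1.1 (add ~t):
                ○ open, literals {p=1, q=1, t=0}.
              branch 2.1.1.2 (add (~p & ~s)):
                (~p & ~s): α-rule — add ~p, ~s.
                × closes — contains both p and ~p.
          branch 2.1.2 (add ~(~t | (~p & ~s)), ~p):
            ~(~t | (~p & ~s)): α-rule — add ~~t, ~(~p & ~s).
            ~(~p & ~s): β-rule — branch into ~~p  //  ~~s.
              branch 2.1.2.1 (add ~~p):
                × closes — contains both p and ~p.
              branch 2.1.2.2 (add ~~s):
                ○ open, literals {p=0, q=1, s=1, t=1}.
      branch 2.2 (add ~~t):
        ~((~t | (~p & ~s)) <-> ~p): β-rule — branch into (~t | (~p & ~s)), ~~p  //  ~(~t | (~p & ~s)), ~p.
          branch 2.2.1 (add (~t | (~p & ~s)), ~~p):
            (~t | (~p & ~s)): β-rule — branch into ~t  //  (~p & ~s).
              branch 2.2.1.1 (add ~t):
                × closes — contains both t and ~t.
              branch 2.2.1.2 (add (~p & ~s)):
                (~p & ~s): α-rule — add ~p, ~s.
                × closes — contains both p and ~p.
          branch 2.2.2 (add ~(~t | (~p & ~s)), ~p):
            ~(~t | (~p & ~s)): α-rule — add ~~t, ~(~p & ~s).
            ~(~p & ~s): β-rule — branch into ~~p  //  ~~s.
              branch 2.2.2.1 (add ~~p):
                × closes — contains both p and ~p.
              branch 2.2.2.2 (add ~~s):
                ○ open, literals {p=0, s=1, t=1}.
6 branches closed, 7 open.
An open branch gives a satisfying assignment: p=0, q=0, t=0.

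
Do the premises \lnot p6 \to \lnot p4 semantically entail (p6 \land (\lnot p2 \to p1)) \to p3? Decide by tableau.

Initial set: {T (\lnot p6 \to \lnot p4); F ((p6 \land (\lnot p2 \to p1)) \to p3)}.
F ((p6 \land (\lnot p2 \to p1)) \to p3): α-rule — add T (p6 \land (\lnot p2 \to p1)), F p3.
T (p6 \land (\lnot p2 \to p1)): α-rule — add T p6, T (\lnot p2 \to p1).
T (\lnot p6 \to \lnot p4): β-rule — branch into F \lnot p6  //  T \lnot p4.
  branch 1 (add F \lnot p6):
    T (\lnot p2 \to p1): β-rule — branch into F \lnot p2  //  T p1.
      branch 1.1 (add F \lnot p2):
        ○ open, literals {p2=true, p3=false, p6=true}.
      branch 1.2 (add T p1):
        ○ open, literals {p1=true, p3=false, p6=true}.
  branch 2 (add T \lnot p4):
    T (\lnot p2 \to p1): β-rule — branch into F \lnot p2  //  T p1.
      branch 2.1 (add F \lnot p2):
        ○ open, literals {p2=true, p3=false, p4=false, p6=true}.
      branch 2.2 (add T p1):
        ○ open, literals {p1=true, p3=false, p4=false, p6=true}.
0 branches closed, 4 open.
An open branch gives a countermodel: p2=true, p3=false, p6=true (unmentioned atoms arbitrary); the premises hold there but the conclusion fails.

No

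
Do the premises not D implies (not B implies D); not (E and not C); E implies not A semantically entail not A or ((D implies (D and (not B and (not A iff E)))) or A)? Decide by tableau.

Yes

Initial set: {(not D implies (not B implies D)); not (E and not C); (E implies not A); not (not A or ((D implies (D and (not B and (not A iff E)))) or A))}.
not (not A or ((D implies (D and (not B and (not A iff E)))) or A)): α-rule — add not not A, not ((D implies (D and (not B and (not A iff E)))) or A).
not ((D implies (D and (not B and (not A iff E)))) or A): α-rule — add not (D implies (D and (not B and (not A iff E)))), not A.
× closes — contains both A and not A.
All 1 branch closes.
Every branch closed, so the premises entail the conclusion.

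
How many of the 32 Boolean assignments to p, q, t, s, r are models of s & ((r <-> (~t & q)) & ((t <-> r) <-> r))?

4

Initial set: {(s & ((r <-> (~t & q)) & ((t <-> r) <-> r)))}.
(s & ((r <-> (~t & q)) & ((t <-> r) <-> r))): α-rule — add s, ((r <-> (~t & q)) & ((t <-> r) <-> r)).
((r <-> (~t & q)) & ((t <-> r) <-> r)): α-rule — add (r <-> (~t & q)), ((t <-> r) <-> r).
(r <-> (~t & q)): β-rule — branch into r, (~t & q)  //  ~r, ~(~t & q).
  branch 1 (add r, (~t & q)):
    (~t & q): α-rule — add ~t, q.
    ((t <-> r) <-> r): β-rule — branch into (t <-> r), r  //  ~(t <-> r), ~r.
      branch 1.1 (add (t <-> r), r):
        (t <-> r): β-rule — branch into t, r  //  ~t, ~r.
          branch 1.1.1 (add t, r):
            × closes — contains both t and ~t.
          branch 1.1.2 (add ~t, ~r):
            × closes — contains both r and ~r.
      branch 1.2 (add ~(t <-> r), ~r):
        × closes — contains both r and ~r.
  branch 2 (add ~r, ~(~t & q)):
    ((t <-> r) <-> r): β-rule — branch into (t <-> r), r  //  ~(t <-> r), ~r.
      branch 2.1 (add (t <-> r), r):
        × closes — contains both r and ~r.
      branch 2.2 (add ~(t <-> r), ~r):
        ~(~t & q): β-rule — branch into ~~t  //  ~q.
          branch 2.2.1 (add ~~t):
            ~(t <-> r): β-rule — branch into t, ~r  //  ~t, r.
              branch 2.2.1.1 (add t, ~r):
                ○ open, literals {r=F, s=T, t=T}.
              branch 2.2.1.2 (add ~t, r):
                × closes — contains both t and ~t.
          branch 2.2.2 (add ~q):
            ~(t <-> r): β-rule — branch into t, ~r  //  ~t, r.
              branch 2.2.2.1 (add t, ~r):
                ○ open, literals {q=F, r=F, s=T, t=T}.
              branch 2.2.2.2 (add ~t, r):
                × closes — contains both r and ~r.
6 branches closed, 2 open.
Each open branch fixes some atoms; the unmentioned ones are free. Counting distinct full assignments: branch {r=F, s=T, t=T} (p, q) contributes 4 new; branch {q=F, r=F, s=T, t=T} (p) contributes 0 new. Total: 4.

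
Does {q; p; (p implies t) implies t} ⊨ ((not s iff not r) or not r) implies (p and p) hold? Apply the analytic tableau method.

Initial set: {q; p; ((p implies t) implies t); not (((not s iff not r) or not r) implies (p and p))}.
not (((not s iff not r) or not r) implies (p and p)): α-rule — add ((not s iff not r) or not r), not (p and p).
((p implies t) implies t): β-rule — branch into not (p implies t)  //  t.
  branch 1 (add not (p implies t)):
    not (p implies t): α-rule — add p, not t.
    ((not s iff not r) or not r): β-rule — branch into (not s iff not r)  //  not r.
      branch 1.1 (add (not s iff not r)):
        not (p and p): β-rule — branch into not p  //  not p.
          branch 1.1.1 (add not p):
            × closes — contains both p and not p.
          branch 1.1.2 (add not p):
            × closes — contains both p and not p.
      branch 1.2 (add not r):
        not (p and p): β-rule — branch into not p  //  not p.
          branch 1.2.1 (add not p):
            × closes — contains both p and not p.
          branch 1.2.2 (add not p):
            × closes — contains both p and not p.
  branch 2 (add t):
    ((not s iff not r) or not r): β-rule — branch into (not s iff not r)  //  not r.
      branch 2.1 (add (not s iff not r)):
        not (p and p): β-rule — branch into not p  //  not p.
          branch 2.1.1 (add not p):
            × closes — contains both p and not p.
          branch 2.1.2 (add not p):
            × closes — contains both p and not p.
      branch 2.2 (add not r):
        not (p and p): β-rule — branch into not p  //  not p.
          branch 2.2.1 (add not p):
            × closes — contains both p and not p.
          branch 2.2.2 (add not p):
            × closes — contains both p and not p.
All 8 branches close.
Every branch closed, so the premises entail the conclusion.

Yes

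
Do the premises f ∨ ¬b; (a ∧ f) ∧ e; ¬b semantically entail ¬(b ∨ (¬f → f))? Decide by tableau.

No

Initial set: {(f ∨ ¬b); ((a ∧ f) ∧ e); ¬b; ¬¬(b ∨ (¬f → f))}.
((a ∧ f) ∧ e): α-rule — add (a ∧ f), e.
(a ∧ f): α-rule — add a, f.
(f ∨ ¬b): β-rule — branch into f  //  ¬b.
  branch 1 (add f):
    ¬¬(b ∨ (¬f → f)): β-rule — branch into b  //  (¬f → f).
      branch 1.1 (add b):
        × closes — contains both b and ¬b.
      branch 1.2 (add (¬f → f)):
        (¬f → f): β-rule — branch into ¬¬f  //  f.
          branch 1.2.1 (add ¬¬f):
            ○ open, literals {a=1, b=0, e=1, f=1}.
          branch 1.2.2 (add f):
            ○ open, literals {a=1, b=0, e=1, f=1}.
  branch 2 (add ¬b):
    ¬¬(b ∨ (¬f → f)): β-rule — branch into b  //  (¬f → f).
      branch 2.1 (add b):
        × closes — contains both b and ¬b.
      branch 2.2 (add (¬f → f)):
        (¬f → f): β-rule — branch into ¬¬f  //  f.
          branch 2.2.1 (add ¬¬f):
            ○ open, literals {a=1, b=0, e=1, f=1}.
          branch 2.2.2 (add f):
            ○ open, literals {a=1, b=0, e=1, f=1}.
2 branches closed, 4 open.
An open branch gives a countermodel: a=1, b=0, e=1, f=1 (unmentioned atoms arbitrary); the premises hold there but the conclusion fails.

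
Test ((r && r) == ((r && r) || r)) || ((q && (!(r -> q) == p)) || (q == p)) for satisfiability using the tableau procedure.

Initial set: {(((r && r) == ((r && r) || r)) || ((q && (!(r -> q) == p)) || (q == p)))}.
(((r && r) == ((r && r) || r)) || ((q && (!(r -> q) == p)) || (q == p))): β-rule — branch into ((r && r) == ((r && r) || r))  //  ((q && (!(r -> q) == p)) || (q == p)).
  branch 1 (add ((r && r) == ((r && r) || r))):
    ((r && r) == ((r && r) || r)): β-rule — branch into (r && r), ((r && r) || r)  //  !(r && r), !((r && r) || r).
      branch 1.1 (add (r && r), ((r && r) || r)):
        (r && r): α-rule — add r, r.
        ((r && r) || r): β-rule — branch into (r && r)  //  r.
          branch 1.1.1 (add (r && r)):
            (r && r): α-rule — add r, r.
            ○ open, literals {r=true}.
          branch 1.1.2 (add r):
            ○ open, literals {r=true}.
      branch 1.2 (add !(r && r), !((r && r) || r)):
        !((r && r) || r): α-rule — add !(r && r), !r.
        !(r && r): β-rule — branch into !r  //  !r.
          branch 1.2.1 (add !r):
            !(r && r): β-rule — branch into !r  //  !r.
              branch 1.2.1.1 (add !r):
                ○ open, literals {r=false}.
              branch 1.2.1.2 (add !r):
                ○ open, literals {r=false}.
          branch 1.2.2 (add !r):
            !(r && r): β-rule — branch into !r  //  !r.
              branch 1.2.2.1 (add !r):
                ○ open, literals {r=false}.
              branch 1.2.2.2 (add !r):
                ○ open, literals {r=false}.
  branch 2 (add ((q && (!(r -> q) == p)) || (q == p))):
    ((q && (!(r -> q) == p)) || (q == p)): β-rule — branch into (q && (!(r -> q) == p))  //  (q == p).
      branch 2.1 (add (q && (!(r -> q) == p))):
        (q && (!(r -> q) == p)): α-rule — add q, (!(r -> q) == p).
        (!(r -> q) == p): β-rule — branch into !(r -> q), p  //  !!(r -> q), !p.
          branch 2.1.1 (add !(r -> q), p):
            !(r -> q): α-rule — add r, !q.
            × closes — contains both q and !q.
          branch 2.1.2 (add !!(r -> q), !p):
            !!(r -> q): β-rule — branch into !r  //  q.
              branch 2.1.2.1 (add !r):
                ○ open, literals {p=false, q=true, r=false}.
              branch 2.1.2.2 (add q):
                ○ open, literals {p=false, q=true}.
      branch 2.2 (add (q == p)):
        (q == p): β-rule — branch into q, p  //  !q, !p.
          branch 2.2.1 (add q, p):
            ○ open, literals {p=true, q=true}.
          branch 2.2.2 (add !q, !p):
            ○ open, literals {p=false, q=false}.
1 branch closed, 10 open.
An open branch gives a satisfying assignment: r=true.

Satisfiable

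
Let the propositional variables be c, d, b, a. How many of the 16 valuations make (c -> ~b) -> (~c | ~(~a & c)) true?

14

Initial set: {T ((c -> ~b) -> (~c | ~(~a & c)))}.
T ((c -> ~b) -> (~c | ~(~a & c))): β-rule — branch into F (c -> ~b)  //  T (~c | ~(~a & c)).
  branch 1 (add F (c -> ~b)):
    F (c -> ~b): α-rule — add T c, F ~b.
    ○ open, literals {b=T, c=T}.
  branch 2 (add T (~c | ~(~a & c))):
    T (~c | ~(~a & c)): β-rule — branch into T ~c  //  T ~(~a & c).
      branch 2.1 (add T ~c):
        ○ open, literals {c=F}.
      branch 2.2 (add T ~(~a & c)):
        T ~(~a & c): β-rule — branch into F ~a  //  F c.
          branch 2.2.1 (add F ~a):
            ○ open, literals {a=T}.
          branch 2.2.2 (add F c):
            ○ open, literals {c=F}.
0 branches closed, 4 open.
Each open branch fixes some atoms; the unmentioned ones are free. Counting distinct full assignments: branch {b=T, c=T} (d, a) contributes 4 new; branch {c=F} (d, b, a) contributes 8 new; branch {a=T} (c, d, b) contributes 2 new; branch {c=F} (d, b, a) contributes 0 new. Total: 14.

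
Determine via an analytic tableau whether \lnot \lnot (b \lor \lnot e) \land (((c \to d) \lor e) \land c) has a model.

Initial set: {T (\lnot \lnot (b \lor \lnot e) \land (((c \to d) \lor e) \land c))}.
T (\lnot \lnot (b \lor \lnot e) \land (((c \to d) \lor e) \land c)): α-rule — add T \lnot \lnot (b \lor \lnot e), T (((c \to d) \lor e) \land c).
T \lnot \lnot (b \lor \lnot e): drop double negation, giving T (b \lor \lnot e).
T (((c \to d) \lor e) \land c): α-rule — add T ((c \to d) \lor e), T c.
T (b \lor \lnot e): β-rule — branch into T b  //  T \lnot e.
  branch 1 (add T b):
    T ((c \to d) \lor e): β-rule — branch into T (c \to d)  //  T e.
      branch 1.1 (add T (c \to d)):
        T (c \to d): β-rule — branch into F c  //  T d.
          branch 1.1.1 (add F c):
            × closes — contains both c and \lnot c.
          branch 1.1.2 (add T d):
            ○ open, literals {b=1, c=1, d=1}.
      branch 1.2 (add T e):
        ○ open, literals {b=1, c=1, e=1}.
  branch 2 (add T \lnot e):
    T ((c \to d) \lor e): β-rule — branch into T (c \to d)  //  T e.
      branch 2.1 (add T (c \to d)):
        T (c \to d): β-rule — branch into F c  //  T d.
          branch 2.1.1 (add F c):
            × closes — contains both c and \lnot c.
          branch 2.1.2 (add T d):
            ○ open, literals {c=1, d=1, e=0}.
      branch 2.2 (add T e):
        × closes — contains both e and \lnot e.
3 branches closed, 3 open.
An open branch gives a satisfying assignment: b=1, c=1, d=1.

Satisfiable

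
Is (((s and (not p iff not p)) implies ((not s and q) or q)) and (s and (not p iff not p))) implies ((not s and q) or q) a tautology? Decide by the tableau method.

Valid

Assume the negation and expand:
Initial set: {not ((((s and (not p iff not p)) implies ((not s and q) or q)) and (s and (not p iff not p))) implies ((not s and q) or q))}.
not ((((s and (not p iff not p)) implies ((not s and q) or q)) and (s and (not p iff not p))) implies ((not s and q) or q)): α-rule — add (((s and (not p iff not p)) implies ((not s and q) or q)) and (s and (not p iff not p))), not ((not s and q) or q).
(((s and (not p iff not p)) implies ((not s and q) or q)) and (s and (not p iff not p))): α-rule — add ((s and (not p iff not p)) implies ((not s and q) or q)), (s and (not p iff not p)).
not ((not s and q) or q): α-rule — add not (not s and q), not q.
(s and (not p iff not p)): α-rule — add s, (not p iff not p).
((s and (not p iff not p)) implies ((not s and q) or q)): β-rule — branch into not (s and (not p iff not p))  //  ((not s and q) or q).
  branch 1 (add not (s and (not p iff not p))):
    not (not s and q): β-rule — branch into not not s  //  not q.
      branch 1.1 (add not not s):
        (not p iff not p): β-rule — branch into not p, not p  //  not not p, not not p.
          branch 1.1.1 (add not p, not p):
            not (s and (not p iff not p)): β-rule — branch into not s  //  not (not p iff not p).
              branch 1.1.1.1 (add not s):
                × closes — contains both s and not s.
              branch 1.1.1.2 (add not (not p iff not p)):
                not (not p iff not p): β-rule — branch into not p, not not p  //  not not p, not p.
                  branch 1.1.1.2.1 (add not p, not not p):
                    × closes — contains both p and not p.
                  branch 1.1.1.2.2 (add not not p, not p):
                    × closes — contains both p and not p.
          branch 1.1.2 (add not not p, not not p):
            not (s and (not p iff not p)): β-rule — branch into not s  //  not (not p iff not p).
              branch 1.1.2.1 (add not s):
                × closes — contains both s and not s.
              branch 1.1.2.2 (add not (not p iff not p)):
                not (not p iff not p): β-rule — branch into not p, not not p  //  not not p, not p.
                  branch 1.1.2.2.1 (add not p, not not p):
                    × closes — contains both p and not p.
                  branch 1.1.2.2.2 (add not not p, not p):
                    × closes — contains both p and not p.
      branch 1.2 (add not q):
        (not p iff not p): β-rule — branch into not p, not p  //  not not p, not not p.
          branch 1.2.1 (add not p, not p):
            not (s and (not p iff not p)): β-rule — branch into not s  //  not (not p iff not p).
              branch 1.2.1.1 (add not s):
                × closes — contains both s and not s.
              branch 1.2.1.2 (add not (not p iff not p)):
                not (not p iff not p): β-rule — branch into not p, not not p  //  not not p, not p.
                  branch 1.2.1.2.1 (add not p, not not p):
                    × closes — contains both p and not p.
                  branch 1.2.1.2.2 (add not not p, not p):
                    × closes — contains both p and not p.
          branch 1.2.2 (add not not p, not not p):
            not (s and (not p iff not p)): β-rule — branch into not s  //  not (not p iff not p).
              branch 1.2.2.1 (add not s):
                × closes — contains both s and not s.
              branch 1.2.2.2 (add not (not p iff not p)):
                not (not p iff not p): β-rule — branch into not p, not not p  //  not not p, not p.
                  branch 1.2.2.2.1 (add not p, not not p):
                    × closes — contains both p and not p.
                  branch 1.2.2.2.2 (add not not p, not p):
                    × closes — contains both p and not p.
  branch 2 (add ((not s and q) or q)):
    not (not s and q): β-rule — branch into not not s  //  not q.
      branch 2.1 (add not not s):
        (not p iff not p): β-rule — branch into not p, not p  //  not not p, not not p.
          branch 2.1.1 (add not p, not p):
            ((not s and q) or q): β-rule — branch into (not s and q)  //  q.
              branch 2.1.1.1 (add (not s and q)):
                (not s and q): α-rule — add not s, q.
                × closes — contains both s and not s.
              branch 2.1.1.2 (add q):
                × closes — contains both q and not q.
          branch 2.1.2 (add not not p, not not p):
            ((not s and q) or q): β-rule — branch into (not s and q)  //  q.
              branch 2.1.2.1 (add (not s and q)):
                (not s and q): α-rule — add not s, q.
                × closes — contains both s and not s.
              branch 2.1.2.2 (add q):
                × closes — contains both q and not q.
      branch 2.2 (add not q):
        (not p iff not p): β-rule — branch into not p, not p  //  not not p, not not p.
          branch 2.2.1 (add not p, not p):
            ((not s and q) or q): β-rule — branch into (not s and q)  //  q.
              branch 2.2.1.1 (add (not s and q)):
                (not s and q): α-rule — add not s, q.
                × closes — contains both s and not s.
              branch 2.2.1.2 (add q):
                × closes — contains both q and not q.
          branch 2.2.2 (add not not p, not not p):
            ((not s and q) or q): β-rule — branch into (not s and q)  //  q.
              branch 2.2.2.1 (add (not s and q)):
                (not s and q): α-rule — add not s, q.
                × closes — contains both s and not s.
              branch 2.2.2.2 (add q):
                × closes — contains both q and not q.
All 20 branches close.
Every branch closed, so the negation is unsatisfiable and the formula is valid.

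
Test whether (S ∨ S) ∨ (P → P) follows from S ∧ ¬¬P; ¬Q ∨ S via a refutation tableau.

Yes

Initial set: {T (S ∧ ¬¬P); T (¬Q ∨ S); F ((S ∨ S) ∨ (P → P))}.
T (S ∧ ¬¬P): α-rule — add T S, T ¬¬P.
F ((S ∨ S) ∨ (P → P)): α-rule — add F (S ∨ S), F (P → P).
T ¬¬P: drop double negation, giving T P.
F (S ∨ S): α-rule — add F S, F S.
× closes — contains both S and ¬S.
All 1 branch closes.
Every branch closed, so the premises entail the conclusion.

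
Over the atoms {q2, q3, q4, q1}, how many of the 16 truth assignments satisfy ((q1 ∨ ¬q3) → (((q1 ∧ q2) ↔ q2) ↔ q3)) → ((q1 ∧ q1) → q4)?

14

Initial set: {T (((q1 ∨ ¬q3) → (((q1 ∧ q2) ↔ q2) ↔ q3)) → ((q1 ∧ q1) → q4))}.
T (((q1 ∨ ¬q3) → (((q1 ∧ q2) ↔ q2) ↔ q3)) → ((q1 ∧ q1) → q4)): β-rule — branch into F ((q1 ∨ ¬q3) → (((q1 ∧ q2) ↔ q2) ↔ q3))  //  T ((q1 ∧ q1) → q4).
  branch 1 (add F ((q1 ∨ ¬q3) → (((q1 ∧ q2) ↔ q2) ↔ q3))):
    F ((q1 ∨ ¬q3) → (((q1 ∧ q2) ↔ q2) ↔ q3)): α-rule — add T (q1 ∨ ¬q3), F (((q1 ∧ q2) ↔ q2) ↔ q3).
    T (q1 ∨ ¬q3): β-rule — branch into T q1  //  T ¬q3.
      branch 1.1 (add T q1):
        F (((q1 ∧ q2) ↔ q2) ↔ q3): β-rule — branch into T ((q1 ∧ q2) ↔ q2), F q3  //  F ((q1 ∧ q2) ↔ q2), T q3.
          branch 1.1.1 (add T ((q1 ∧ q2) ↔ q2), F q3):
            T ((q1 ∧ q2) ↔ q2): β-rule — branch into T (q1 ∧ q2), T q2  //  F (q1 ∧ q2), F q2.
              branch 1.1.1.1 (add T (q1 ∧ q2), T q2):
                T (q1 ∧ q2): α-rule — add T q1, T q2.
                ○ open, literals {q1=true, q2=true, q3=false}.
              branch 1.1.1.2 (add F (q1 ∧ q2), F q2):
                F (q1 ∧ q2): β-rule — branch into F q1  //  F q2.
                  branch 1.1.1.2.1 (add F q1):
                    × closes — contains both q1 and ¬q1.
                  branch 1.1.1.2.2 (add F q2):
                    ○ open, literals {q1=true, q2=false, q3=false}.
          branch 1.1.2 (add F ((q1 ∧ q2) ↔ q2), T q3):
            F ((q1 ∧ q2) ↔ q2): β-rule — branch into T (q1 ∧ q2), F q2  //  F (q1 ∧ q2), T q2.
              branch 1.1.2.1 (add T (q1 ∧ q2), F q2):
                T (q1 ∧ q2): α-rule — add T q1, T q2.
                × closes — contains both q2 and ¬q2.
              branch 1.1.2.2 (add F (q1 ∧ q2), T q2):
                F (q1 ∧ q2): β-rule — branch into F q1  //  F q2.
                  branch 1.1.2.2.1 (add F q1):
                    × closes — contains both q1 and ¬q1.
                  branch 1.1.2.2.2 (add F q2):
                    × closes — contains both q2 and ¬q2.
      branch 1.2 (add T ¬q3):
        F (((q1 ∧ q2) ↔ q2) ↔ q3): β-rule — branch into T ((q1 ∧ q2) ↔ q2), F q3  //  F ((q1 ∧ q2) ↔ q2), T q3.
          branch 1.2.1 (add T ((q1 ∧ q2) ↔ q2), F q3):
            T ((q1 ∧ q2) ↔ q2): β-rule — branch into T (q1 ∧ q2), T q2  //  F (q1 ∧ q2), F q2.
              branch 1.2.1.1 (add T (q1 ∧ q2), T q2):
                T (q1 ∧ q2): α-rule — add T q1, T q2.
                ○ open, literals {q1=true, q2=true, q3=false}.
              branch 1.2.1.2 (add F (q1 ∧ q2), F q2):
                F (q1 ∧ q2): β-rule — branch into F q1  //  F q2.
                  branch 1.2.1.2.1 (add F q1):
                    ○ open, literals {q1=false, q2=false, q3=false}.
                  branch 1.2.1.2.2 (add F q2):
                    ○ open, literals {q2=false, q3=false}.
          branch 1.2.2 (add F ((q1 ∧ q2) ↔ q2), T q3):
            × closes — contains both q3 and ¬q3.
  branch 2 (add T ((q1 ∧ q1) → q4)):
    T ((q1 ∧ q1) → q4): β-rule — branch into F (q1 ∧ q1)  //  T q4.
      branch 2.1 (add F (q1 ∧ q1)):
        F (q1 ∧ q1): β-rule — branch into F q1  //  F q1.
          branch 2.1.1 (add F q1):
            ○ open, literals {q1=false}.
          branch 2.1.2 (add F q1):
            ○ open, literals {q1=false}.
      branch 2.2 (add T q4):
        ○ open, literals {q4=true}.
5 branches closed, 8 open.
Each open branch fixes some atoms; the unmentioned ones are free. Counting distinct full assignments: branch {q1=true, q2=true, q3=false} (q4) contributes 2 new; branch {q1=true, q2=false, q3=false} (q4) contributes 2 new; branch {q1=true, q2=true, q3=false} (q4) contributes 0 new; branch {q1=false, q2=false, q3=false} (q4) contributes 2 new; branch {q2=false, q3=false} (q4, q1) contributes 0 new; branch {q1=false} (q2, q3, q4) contributes 6 new; branch {q1=false} (q2, q3, q4) contributes 0 new; branch {q4=true} (q2, q3, q1) contributes 2 new. Total: 14.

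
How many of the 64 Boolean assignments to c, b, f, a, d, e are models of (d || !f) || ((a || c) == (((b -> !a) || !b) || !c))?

Initial set: {((d || !f) || ((a || c) == (((b -> !a) || !b) || !c)))}.
((d || !f) || ((a || c) == (((b -> !a) || !b) || !c))): β-rule — branch into (d || !f)  //  ((a || c) == (((b -> !a) || !b) || !c)).
  branch 1 (add (d || !f)):
    (d || !f): β-rule — branch into d  //  !f.
      branch 1.1 (add d):
        ○ open, literals {d=true}.
      branch 1.2 (add !f):
        ○ open, literals {f=false}.
  branch 2 (add ((a || c) == (((b -> !a) || !b) || !c))):
    ((a || c) == (((b -> !a) || !b) || !c)): β-rule — branch into (a || c), (((b -> !a) || !b) || !c)  //  !(a || c), !(((b -> !a) || !b) || !c).
      branch 2.1 (add (a || c), (((b -> !a) || !b) || !c)):
        (a || c): β-rule — branch into a  //  c.
          branch 2.1.1 (add a):
            (((b -> !a) || !b) || !c): β-rule — branch into ((b -> !a) || !b)  //  !c.
              branch 2.1.1.1 (add ((b -> !a) || !b)):
                ((b -> !a) || !b): β-rule — branch into (b -> !a)  //  !b.
                  branch 2.1.1.1.1 (add (b -> !a)):
                    (b -> !a): β-rule — branch into !b  //  !a.
                      branch 2.1.1.1.1.1 (add !b):
                        ○ open, literals {a=true, b=false}.
                      branch 2.1.1.1.1.2 (add !a):
                        × closes — contains both a and !a.
                  branch 2.1.1.1.2 (add !b):
                    ○ open, literals {a=true, b=false}.
              branch 2.1.1.2 (add !c):
                ○ open, literals {a=true, c=false}.
          branch 2.1.2 (add c):
            (((b -> !a) || !b) || !c): β-rule — branch into ((b -> !a) || !b)  //  !c.
              branch 2.1.2.1 (add ((b -> !a) || !b)):
                ((b -> !a) || !b): β-rule — branch into (b -> !a)  //  !b.
                  branch 2.1.2.1.1 (add (b -> !a)):
                    (b -> !a): β-rule — branch into !b  //  !a.
                      branch 2.1.2.1.1.1 (add !b):
                        ○ open, literals {b=false, c=true}.
                      branch 2.1.2.1.1.2 (add !a):
                        ○ open, literals {a=false, c=true}.
                  branch 2.1.2.1.2 (add !b):
                    ○ open, literals {b=false, c=true}.
              branch 2.1.2.2 (add !c):
                × closes — contains both c and !c.
      branch 2.2 (add !(a || c), !(((b -> !a) || !b) || !c)):
        !(a || c): α-rule — add !a, !c.
        !(((b -> !a) || !b) || !c): α-rule — add !((b -> !a) || !b), !!c.
        × closes — contains both c and !c.
3 branches closed, 8 open.
Each open branch fixes some atoms; the unmentioned ones are free. Counting distinct full assignments: branch {d=true} (c, b, f, a, e) contributes 32 new; branch {f=false} (c, b, a, d, e) contributes 16 new; branch {a=true, b=false} (c, f, d, e) contributes 4 new; branch {a=true, b=false} (c, f, d, e) contributes 0 new; branch {a=true, c=false} (b, f, d, e) contributes 2 new; branch {b=false, c=true} (f, a, d, e) contributes 2 new; branch {a=false, c=true} (b, f, d, e) contributes 2 new; branch {b=false, c=true} (f, a, d, e) contributes 0 new. Total: 58.

58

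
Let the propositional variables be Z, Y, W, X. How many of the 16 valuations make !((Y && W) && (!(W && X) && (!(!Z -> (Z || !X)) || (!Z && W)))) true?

Initial set: {T !((Y && W) && (!(W && X) && (!(!Z -> (Z || !X)) || (!Z && W))))}.
T !((Y && W) && (!(W && X) && (!(!Z -> (Z || !X)) || (!Z && W)))): β-rule — branch into F (Y && W)  //  F (!(W && X) && (!(!Z -> (Z || !X)) || (!Z && W))).
  branch 1 (add F (Y && W)):
    F (Y && W): β-rule — branch into F Y  //  F W.
      branch 1.1 (add F Y):
        ○ open, literals {Y=F}.
      branch 1.2 (add F W):
        ○ open, literals {W=F}.
  branch 2 (add F (!(W && X) && (!(!Z -> (Z || !X)) || (!Z && W)))):
    F (!(W && X) && (!(!Z -> (Z || !X)) || (!Z && W))): β-rule — branch into F !(W && X)  //  F (!(!Z -> (Z || !X)) || (!Z && W)).
      branch 2.1 (add F !(W && X)):
        F !(W && X): α-rule — add T W, T X.
        ○ open, literals {W=T, X=T}.
      branch 2.2 (add F (!(!Z -> (Z || !X)) || (!Z && W))):
        F (!(!Z -> (Z || !X)) || (!Z && W)): α-rule — add F !(!Z -> (Z || !X)), F (!Z && W).
        F !(!Z -> (Z || !X)): β-rule — branch into F !Z  //  T (Z || !X).
          branch 2.2.1 (add F !Z):
            F (!Z && W): β-rule — branch into F !Z  //  F W.
              branch 2.2.1.1 (add F !Z):
                ○ open, literals {Z=T}.
              branch 2.2.1.2 (add F W):
                ○ open, literals {W=F, Z=T}.
          branch 2.2.2 (add T (Z || !X)):
            F (!Z && W): β-rule — branch into F !Z  //  F W.
              branch 2.2.2.1 (add F !Z):
                T (Z || !X): β-rule — branch into T Z  //  T !X.
                  branch 2.2.2.1.1 (add T Z):
                    ○ open, literals {Z=T}.
                  branch 2.2.2.1.2 (add T !X):
                    ○ open, literals {X=F, Z=T}.
              branch 2.2.2.2 (add F W):
                T (Z || !X): β-rule — branch into T Z  //  T !X.
                  branch 2.2.2.2.1 (add T Z):
                    ○ open, literals {W=F, Z=T}.
                  branch 2.2.2.2.2 (add T !X):
                    ○ open, literals {W=F, X=F}.
0 branches closed, 9 open.
Each open branch fixes some atoms; the unmentioned ones are free. Counting distinct full assignments: branch {Y=F} (Z, W, X) contributes 8 new; branch {W=F} (Z, Y, X) contributes 4 new; branch {W=T, X=T} (Z, Y) contributes 2 new; branch {Z=T} (Y, W, X) contributes 1 new; branch {W=F, Z=T} (Y, X) contributes 0 new; branch {Z=T} (Y, W, X) contributes 0 new; branch {X=F, Z=T} (Y, W) contributes 0 new; branch {W=F, Z=T} (Y, X) contributes 0 new; branch {W=F, X=F} (Z, Y) contributes 0 new. Total: 15.

15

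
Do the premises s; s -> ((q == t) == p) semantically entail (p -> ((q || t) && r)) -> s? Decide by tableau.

Yes

Initial set: {s; (s -> ((q == t) == p)); !((p -> ((q || t) && r)) -> s)}.
!((p -> ((q || t) && r)) -> s): α-rule — add (p -> ((q || t) && r)), !s.
× closes — contains both s and !s.
All 1 branch closes.
Every branch closed, so the premises entail the conclusion.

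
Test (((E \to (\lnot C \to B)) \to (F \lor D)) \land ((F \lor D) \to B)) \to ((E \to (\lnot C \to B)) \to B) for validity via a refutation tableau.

Valid

Assume the negation and expand:
Initial set: {\lnot ((((E \to (\lnot C \to B)) \to (F \lor D)) \land ((F \lor D) \to B)) \to ((E \to (\lnot C \to B)) \to B))}.
\lnot ((((E \to (\lnot C \to B)) \to (F \lor D)) \land ((F \lor D) \to B)) \to ((E \to (\lnot C \to B)) \to B)): α-rule — add (((E \to (\lnot C \to B)) \to (F \lor D)) \land ((F \lor D) \to B)), \lnot ((E \to (\lnot C \to B)) \to B).
(((E \to (\lnot C \to B)) \to (F \lor D)) \land ((F \lor D) \to B)): α-rule — add ((E \to (\lnot C \to B)) \to (F \lor D)), ((F \lor D) \to B).
\lnot ((E \to (\lnot C \to B)) \to B): α-rule — add (E \to (\lnot C \to B)), \lnot B.
((E \to (\lnot C \to B)) \to (F \lor D)): β-rule — branch into \lnot (E \to (\lnot C \to B))  //  (F \lor D).
  branch 1 (add \lnot (E \to (\lnot C \to B))):
    \lnot (E \to (\lnot C \to B)): α-rule — add E, \lnot (\lnot C \to B).
    \lnot (\lnot C \to B): α-rule — add \lnot C, \lnot B.
    ((F \lor D) \to B): β-rule — branch into \lnot (F \lor D)  //  B.
      branch 1.1 (add \lnot (F \lor D)):
        \lnot (F \lor D): α-rule — add \lnot F, \lnot D.
        (E \to (\lnot C \to B)): β-rule — branch into \lnot E  //  (\lnot C \to B).
          branch 1.1.1 (add \lnot E):
            × closes — contains both E and \lnot E.
          branch 1.1.2 (add (\lnot C \to B)):
            (\lnot C \to B): β-rule — branch into \lnot \lnot C  //  B.
              branch 1.1.2.1 (add \lnot \lnot C):
                × closes — contains both C and \lnot C.
              branch 1.1.2.2 (add B):
                × closes — contains both B and \lnot B.
      branch 1.2 (add B):
        × closes — contains both B and \lnot B.
  branch 2 (add (F \lor D)):
    ((F \lor D) \to B): β-rule — branch into \lnot (F \lor D)  //  B.
      branch 2.1 (add \lnot (F \lor D)):
        \lnot (F \lor D): α-rule — add \lnot F, \lnot D.
        (E \to (\lnot C \to B)): β-rule — branch into \lnot E  //  (\lnot C \to B).
          branch 2.1.1 (add \lnot E):
            (F \lor D): β-rule — branch into F  //  D.
              branch 2.1.1.1 (add F):
                × closes — contains both F and \lnot F.
              branch 2.1.1.2 (add D):
                × closes — contains both D and \lnot D.
          branch 2.1.2 (add (\lnot C \to B)):
            (F \lor D): β-rule — branch into F  //  D.
              branch 2.1.2.1 (add F):
                × closes — contains both F and \lnot F.
              branch 2.1.2.2 (add D):
                × closes — contains both D and \lnot D.
      branch 2.2 (add B):
        × closes — contains both B and \lnot B.
All 9 branches close.
Every branch closed, so the negation is unsatisfiable and the formula is valid.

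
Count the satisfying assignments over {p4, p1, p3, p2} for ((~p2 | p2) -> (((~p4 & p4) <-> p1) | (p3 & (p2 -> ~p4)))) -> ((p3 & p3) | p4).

14

Initial set: {(((~p2 | p2) -> (((~p4 & p4) <-> p1) | (p3 & (p2 -> ~p4)))) -> ((p3 & p3) | p4))}.
(((~p2 | p2) -> (((~p4 & p4) <-> p1) | (p3 & (p2 -> ~p4)))) -> ((p3 & p3) | p4)): β-rule — branch into ~((~p2 | p2) -> (((~p4 & p4) <-> p1) | (p3 & (p2 -> ~p4))))  //  ((p3 & p3) | p4).
  branch 1 (add ~((~p2 | p2) -> (((~p4 & p4) <-> p1) | (p3 & (p2 -> ~p4))))):
    ~((~p2 | p2) -> (((~p4 & p4) <-> p1) | (p3 & (p2 -> ~p4)))): α-rule — add (~p2 | p2), ~(((~p4 & p4) <-> p1) | (p3 & (p2 -> ~p4))).
    ~(((~p4 & p4) <-> p1) | (p3 & (p2 -> ~p4))): α-rule — add ~((~p4 & p4) <-> p1), ~(p3 & (p2 -> ~p4)).
    (~p2 | p2): β-rule — branch into ~p2  //  p2.
      branch 1.1 (add ~p2):
        ~((~p4 & p4) <-> p1): β-rule — branch into (~p4 & p4), ~p1  //  ~(~p4 & p4), p1.
          branch 1.1.1 (add (~p4 & p4), ~p1):
            (~p4 & p4): α-rule — add ~p4, p4.
            × closes — contains both p4 and ~p4.
          branch 1.1.2 (add ~(~p4 & p4), p1):
            ~(p3 & (p2 -> ~p4)): β-rule — branch into ~p3  //  ~(p2 -> ~p4).
              branch 1.1.2.1 (add ~p3):
                ~(~p4 & p4): β-rule — branch into ~~p4  //  ~p4.
                  branch 1.1.2.1.1 (add ~~p4):
                    ○ open, literals {p1=1, p2=0, p3=0, p4=1}.
                  branch 1.1.2.1.2 (add ~p4):
                    ○ open, literals {p1=1, p2=0, p3=0, p4=0}.
              branch 1.1.2.2 (add ~(p2 -> ~p4)):
                ~(p2 -> ~p4): α-rule — add p2, ~~p4.
                × closes — contains both p2 and ~p2.
      branch 1.2 (add p2):
        ~((~p4 & p4) <-> p1): β-rule — branch into (~p4 & p4), ~p1  //  ~(~p4 & p4), p1.
          branch 1.2.1 (add (~p4 & p4), ~p1):
            (~p4 & p4): α-rule — add ~p4, p4.
            × closes — contains both p4 and ~p4.
          branch 1.2.2 (add ~(~p4 & p4), p1):
            ~(p3 & (p2 -> ~p4)): β-rule — branch into ~p3  //  ~(p2 -> ~p4).
              branch 1.2.2.1 (add ~p3):
                ~(~p4 & p4): β-rule — branch into ~~p4  //  ~p4.
                  branch 1.2.2.1.1 (add ~~p4):
                    ○ open, literals {p1=1, p2=1, p3=0, p4=1}.
                  branch 1.2.2.1.2 (add ~p4):
                    ○ open, literals {p1=1, p2=1, p3=0, p4=0}.
              branch 1.2.2.2 (add ~(p2 -> ~p4)):
                ~(p2 -> ~p4): α-rule — add p2, ~~p4.
                ~(~p4 & p4): β-rule — branch into ~~p4  //  ~p4.
                  branch 1.2.2.2.1 (add ~~p4):
                    ○ open, literals {p1=1, p2=1, p4=1}.
                  branch 1.2.2.2.2 (add ~p4):
                    × closes — contains both p4 and ~p4.
  branch 2 (add ((p3 & p3) | p4)):
    ((p3 & p3) | p4): β-rule — branch into (p3 & p3)  //  p4.
      branch 2.1 (add (p3 & p3)):
        (p3 & p3): α-rule — add p3, p3.
        ○ open, literals {p3=1}.
      branch 2.2 (add p4):
        ○ open, literals {p4=1}.
4 branches closed, 7 open.
Each open branch fixes some atoms; the unmentioned ones are free. Counting distinct full assignments: branch {p1=1, p2=0, p3=0, p4=1} (none free) contributes 1 new; branch {p1=1, p2=0, p3=0, p4=0} (none free) contributes 1 new; branch {p1=1, p2=1, p3=0, p4=1} (none free) contributes 1 new; branch {p1=1, p2=1, p3=0, p4=0} (none free) contributes 1 new; branch {p1=1, p2=1, p4=1} (p3) contributes 1 new; branch {p3=1} (p4, p1, p2) contributes 7 new; branch {p4=1} (p1, p3, p2) contributes 2 new. Total: 14.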